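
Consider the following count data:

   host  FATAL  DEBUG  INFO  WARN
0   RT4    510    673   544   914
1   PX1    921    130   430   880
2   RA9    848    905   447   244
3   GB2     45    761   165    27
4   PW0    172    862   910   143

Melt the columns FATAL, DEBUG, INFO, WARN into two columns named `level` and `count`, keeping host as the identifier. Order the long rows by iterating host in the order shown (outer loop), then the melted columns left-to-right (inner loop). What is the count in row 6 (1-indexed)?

130

20 rows total (5 × 4). Row 6: index ⌊(6-1)/4⌋ = 1 into host → PX1; (6-1) mod 4 = 1 into the melted columns → DEBUG.
So row 6 is (PX1, DEBUG, 130); count = 130.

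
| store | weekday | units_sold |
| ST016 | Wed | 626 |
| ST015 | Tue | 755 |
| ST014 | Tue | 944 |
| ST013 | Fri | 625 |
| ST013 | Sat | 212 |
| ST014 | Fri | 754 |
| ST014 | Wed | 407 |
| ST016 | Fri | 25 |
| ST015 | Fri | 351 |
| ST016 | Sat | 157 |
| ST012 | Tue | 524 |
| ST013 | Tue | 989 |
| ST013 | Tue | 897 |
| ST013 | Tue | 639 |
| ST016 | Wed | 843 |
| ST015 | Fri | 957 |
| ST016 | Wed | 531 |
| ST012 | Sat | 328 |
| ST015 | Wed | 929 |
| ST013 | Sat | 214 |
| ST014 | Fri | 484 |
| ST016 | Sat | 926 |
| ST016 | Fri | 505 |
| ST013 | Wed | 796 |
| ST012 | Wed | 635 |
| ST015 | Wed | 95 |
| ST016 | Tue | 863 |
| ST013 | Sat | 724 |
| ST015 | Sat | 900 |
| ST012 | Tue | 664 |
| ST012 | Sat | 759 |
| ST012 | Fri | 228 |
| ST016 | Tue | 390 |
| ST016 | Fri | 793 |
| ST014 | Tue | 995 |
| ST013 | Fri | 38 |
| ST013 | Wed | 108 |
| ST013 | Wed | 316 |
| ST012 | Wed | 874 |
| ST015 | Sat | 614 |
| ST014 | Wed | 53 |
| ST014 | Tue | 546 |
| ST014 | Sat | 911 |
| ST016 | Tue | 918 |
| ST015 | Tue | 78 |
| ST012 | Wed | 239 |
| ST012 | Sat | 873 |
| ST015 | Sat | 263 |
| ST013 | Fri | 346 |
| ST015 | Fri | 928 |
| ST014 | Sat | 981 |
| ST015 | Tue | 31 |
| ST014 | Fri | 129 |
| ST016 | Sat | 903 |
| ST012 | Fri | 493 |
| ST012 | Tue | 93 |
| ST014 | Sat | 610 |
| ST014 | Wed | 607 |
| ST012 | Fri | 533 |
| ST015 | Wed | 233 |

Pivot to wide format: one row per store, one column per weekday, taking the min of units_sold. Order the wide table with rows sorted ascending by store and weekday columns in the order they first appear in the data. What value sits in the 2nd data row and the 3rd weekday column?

38

With rows sorted ascending by store, row 2 is store=ST013. weekday columns in first-appearance order: Wed, Tue, Fri, Sat; column 3 is Fri.
Long rows with store=ST013, weekday=Fri: min(625, 38, 346) = 38.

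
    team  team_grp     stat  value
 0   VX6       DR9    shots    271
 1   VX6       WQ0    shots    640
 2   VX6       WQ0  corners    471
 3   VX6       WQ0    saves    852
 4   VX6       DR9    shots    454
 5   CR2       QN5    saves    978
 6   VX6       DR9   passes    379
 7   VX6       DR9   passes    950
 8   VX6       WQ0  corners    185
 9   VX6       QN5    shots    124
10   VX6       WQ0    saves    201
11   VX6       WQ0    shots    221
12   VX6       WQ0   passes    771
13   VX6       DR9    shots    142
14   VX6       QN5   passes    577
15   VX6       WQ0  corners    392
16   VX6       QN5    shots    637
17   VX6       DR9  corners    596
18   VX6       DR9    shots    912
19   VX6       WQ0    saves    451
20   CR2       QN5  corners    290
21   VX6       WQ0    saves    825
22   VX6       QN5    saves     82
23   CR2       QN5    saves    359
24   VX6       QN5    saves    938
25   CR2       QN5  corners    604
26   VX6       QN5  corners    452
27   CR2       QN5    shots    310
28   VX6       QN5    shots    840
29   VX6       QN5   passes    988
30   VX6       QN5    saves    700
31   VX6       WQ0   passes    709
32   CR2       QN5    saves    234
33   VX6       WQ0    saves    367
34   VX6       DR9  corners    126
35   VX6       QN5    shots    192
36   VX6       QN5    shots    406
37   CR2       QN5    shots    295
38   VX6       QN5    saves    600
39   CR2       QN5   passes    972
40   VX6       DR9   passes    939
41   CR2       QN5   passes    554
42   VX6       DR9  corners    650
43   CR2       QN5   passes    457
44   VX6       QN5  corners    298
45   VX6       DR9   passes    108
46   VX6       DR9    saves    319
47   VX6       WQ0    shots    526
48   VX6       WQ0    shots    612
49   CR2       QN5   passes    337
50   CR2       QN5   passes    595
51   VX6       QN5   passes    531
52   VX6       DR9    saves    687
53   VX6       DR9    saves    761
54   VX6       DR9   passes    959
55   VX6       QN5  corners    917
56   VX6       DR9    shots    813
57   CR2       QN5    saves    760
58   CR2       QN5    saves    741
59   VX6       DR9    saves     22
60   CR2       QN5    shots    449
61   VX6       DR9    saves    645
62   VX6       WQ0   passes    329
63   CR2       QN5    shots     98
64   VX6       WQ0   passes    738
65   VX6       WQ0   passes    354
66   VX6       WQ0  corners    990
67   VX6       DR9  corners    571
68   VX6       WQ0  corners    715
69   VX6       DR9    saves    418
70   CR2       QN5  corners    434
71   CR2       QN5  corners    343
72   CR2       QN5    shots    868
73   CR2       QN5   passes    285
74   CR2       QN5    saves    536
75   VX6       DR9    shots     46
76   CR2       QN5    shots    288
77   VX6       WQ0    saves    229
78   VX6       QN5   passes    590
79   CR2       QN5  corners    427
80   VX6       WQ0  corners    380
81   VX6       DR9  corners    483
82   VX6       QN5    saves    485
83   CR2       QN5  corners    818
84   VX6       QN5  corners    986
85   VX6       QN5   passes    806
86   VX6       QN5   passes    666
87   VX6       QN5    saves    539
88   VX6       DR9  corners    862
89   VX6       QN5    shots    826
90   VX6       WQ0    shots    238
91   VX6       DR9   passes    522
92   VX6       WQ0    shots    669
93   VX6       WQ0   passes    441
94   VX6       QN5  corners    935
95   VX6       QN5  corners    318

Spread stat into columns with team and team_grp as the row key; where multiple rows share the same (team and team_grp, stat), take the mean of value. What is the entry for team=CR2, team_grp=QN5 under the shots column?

384.67

Rows with team=CR2, team_grp=QN5 and stat=shots: value values are 310, 295, 449, 98, 868, 288.
(310 + 295 + 449 + 98 + 868 + 288) / 6 = 384.67.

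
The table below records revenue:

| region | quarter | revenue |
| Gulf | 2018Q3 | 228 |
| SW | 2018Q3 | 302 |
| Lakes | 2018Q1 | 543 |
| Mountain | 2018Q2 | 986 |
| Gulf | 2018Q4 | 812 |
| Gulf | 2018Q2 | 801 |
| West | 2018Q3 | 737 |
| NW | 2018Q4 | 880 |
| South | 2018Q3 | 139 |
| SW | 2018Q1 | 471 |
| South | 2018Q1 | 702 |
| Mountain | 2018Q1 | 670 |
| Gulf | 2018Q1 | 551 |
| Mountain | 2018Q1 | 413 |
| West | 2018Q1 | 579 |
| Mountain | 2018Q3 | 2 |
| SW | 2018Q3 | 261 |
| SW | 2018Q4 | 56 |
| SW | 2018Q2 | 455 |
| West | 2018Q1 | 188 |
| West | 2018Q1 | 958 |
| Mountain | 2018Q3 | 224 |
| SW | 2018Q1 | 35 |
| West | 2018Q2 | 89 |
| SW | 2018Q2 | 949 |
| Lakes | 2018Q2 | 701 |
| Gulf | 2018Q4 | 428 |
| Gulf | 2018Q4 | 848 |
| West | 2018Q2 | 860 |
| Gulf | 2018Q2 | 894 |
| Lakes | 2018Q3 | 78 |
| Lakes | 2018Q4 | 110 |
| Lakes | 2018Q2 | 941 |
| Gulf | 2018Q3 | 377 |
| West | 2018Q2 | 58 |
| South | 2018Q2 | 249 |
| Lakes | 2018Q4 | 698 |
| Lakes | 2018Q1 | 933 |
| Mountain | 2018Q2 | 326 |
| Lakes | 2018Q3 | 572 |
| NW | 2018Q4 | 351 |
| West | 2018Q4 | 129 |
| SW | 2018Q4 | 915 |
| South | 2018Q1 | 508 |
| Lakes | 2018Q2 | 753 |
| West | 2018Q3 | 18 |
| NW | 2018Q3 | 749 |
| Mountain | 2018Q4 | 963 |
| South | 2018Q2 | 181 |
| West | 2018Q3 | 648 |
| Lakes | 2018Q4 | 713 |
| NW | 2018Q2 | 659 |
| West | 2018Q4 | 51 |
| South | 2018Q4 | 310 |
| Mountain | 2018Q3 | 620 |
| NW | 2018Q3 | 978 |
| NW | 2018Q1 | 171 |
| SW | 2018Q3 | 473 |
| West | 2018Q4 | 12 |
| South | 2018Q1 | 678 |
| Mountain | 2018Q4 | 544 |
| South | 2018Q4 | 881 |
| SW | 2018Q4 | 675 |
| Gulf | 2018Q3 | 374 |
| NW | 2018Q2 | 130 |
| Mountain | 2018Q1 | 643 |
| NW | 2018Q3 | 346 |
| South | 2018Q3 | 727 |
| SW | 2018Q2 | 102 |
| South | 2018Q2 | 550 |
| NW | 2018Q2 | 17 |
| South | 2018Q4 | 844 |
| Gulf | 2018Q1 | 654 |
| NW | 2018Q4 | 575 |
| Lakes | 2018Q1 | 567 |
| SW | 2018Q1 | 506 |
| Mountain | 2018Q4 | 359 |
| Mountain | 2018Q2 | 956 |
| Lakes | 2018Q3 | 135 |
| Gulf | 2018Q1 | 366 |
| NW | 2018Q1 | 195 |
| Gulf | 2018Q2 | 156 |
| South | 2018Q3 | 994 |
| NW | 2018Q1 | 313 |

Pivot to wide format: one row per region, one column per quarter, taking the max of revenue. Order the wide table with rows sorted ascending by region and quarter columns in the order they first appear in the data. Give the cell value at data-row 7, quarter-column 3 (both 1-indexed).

With rows sorted ascending by region, row 7 is region=West. quarter columns in first-appearance order: 2018Q3, 2018Q1, 2018Q2, 2018Q4; column 3 is 2018Q2.
Long rows with region=West, quarter=2018Q2: max(89, 860, 58) = 860.

860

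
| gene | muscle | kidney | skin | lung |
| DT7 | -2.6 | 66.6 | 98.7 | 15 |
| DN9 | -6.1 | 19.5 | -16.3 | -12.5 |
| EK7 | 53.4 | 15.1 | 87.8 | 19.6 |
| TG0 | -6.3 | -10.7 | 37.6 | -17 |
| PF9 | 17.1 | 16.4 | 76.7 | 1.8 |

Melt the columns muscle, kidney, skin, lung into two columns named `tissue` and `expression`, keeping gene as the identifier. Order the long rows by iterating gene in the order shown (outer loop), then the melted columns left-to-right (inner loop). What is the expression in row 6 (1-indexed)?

19.5

20 rows total (5 × 4). Row 6: index ⌊(6-1)/4⌋ = 1 into gene → DN9; (6-1) mod 4 = 1 into the melted columns → kidney.
So row 6 is (DN9, kidney, 19.5); expression = 19.5.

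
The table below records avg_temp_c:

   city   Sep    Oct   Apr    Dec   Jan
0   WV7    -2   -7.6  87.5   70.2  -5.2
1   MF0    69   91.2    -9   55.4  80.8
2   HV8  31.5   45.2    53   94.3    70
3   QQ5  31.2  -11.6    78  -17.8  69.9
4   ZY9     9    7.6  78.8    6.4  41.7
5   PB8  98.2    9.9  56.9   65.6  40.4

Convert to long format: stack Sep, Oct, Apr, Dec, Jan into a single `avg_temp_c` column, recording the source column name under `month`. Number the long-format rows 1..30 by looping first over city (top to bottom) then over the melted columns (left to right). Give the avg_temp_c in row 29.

30 rows total (6 × 5). Row 29: index ⌊(29-1)/5⌋ = 5 into city → PB8; (29-1) mod 5 = 3 into the melted columns → Dec.
So row 29 is (PB8, Dec, 65.6); avg_temp_c = 65.6.

65.6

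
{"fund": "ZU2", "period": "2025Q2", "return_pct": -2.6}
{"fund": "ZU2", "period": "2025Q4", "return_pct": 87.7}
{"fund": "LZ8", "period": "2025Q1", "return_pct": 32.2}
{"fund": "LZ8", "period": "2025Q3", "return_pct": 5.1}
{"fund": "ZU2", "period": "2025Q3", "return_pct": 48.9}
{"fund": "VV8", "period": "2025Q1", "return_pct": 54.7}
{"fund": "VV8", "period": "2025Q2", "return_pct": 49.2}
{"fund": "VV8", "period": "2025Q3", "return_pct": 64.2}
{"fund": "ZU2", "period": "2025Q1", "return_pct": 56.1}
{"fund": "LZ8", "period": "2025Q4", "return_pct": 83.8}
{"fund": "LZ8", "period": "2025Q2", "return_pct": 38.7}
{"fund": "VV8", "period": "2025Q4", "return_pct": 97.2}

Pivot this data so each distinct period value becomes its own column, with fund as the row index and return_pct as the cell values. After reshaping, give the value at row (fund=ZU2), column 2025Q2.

Wide layout: rows indexed by fund, columns are the 4 distinct period values (2025Q2, 2025Q4, 2025Q1, 2025Q3).
Cell (fund=ZU2, period=2025Q2) draws from the long row where fund=ZU2 and period=2025Q2, which has return_pct=-2.6.

-2.6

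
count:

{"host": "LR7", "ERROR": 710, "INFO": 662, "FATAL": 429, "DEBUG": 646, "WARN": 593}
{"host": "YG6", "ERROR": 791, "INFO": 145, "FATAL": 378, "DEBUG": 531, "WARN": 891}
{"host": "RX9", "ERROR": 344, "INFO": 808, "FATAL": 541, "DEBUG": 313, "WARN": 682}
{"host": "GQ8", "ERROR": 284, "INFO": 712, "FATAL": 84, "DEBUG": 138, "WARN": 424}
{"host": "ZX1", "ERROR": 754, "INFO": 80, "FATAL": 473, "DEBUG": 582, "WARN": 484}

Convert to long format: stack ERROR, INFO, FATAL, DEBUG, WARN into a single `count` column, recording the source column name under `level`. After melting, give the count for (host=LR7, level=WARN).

Unpivoting turns each (host, wide-column) pair into one long row.
The wide cell at row LR7, column WARN holds 593, so the long row (LR7, WARN) has count=593.

593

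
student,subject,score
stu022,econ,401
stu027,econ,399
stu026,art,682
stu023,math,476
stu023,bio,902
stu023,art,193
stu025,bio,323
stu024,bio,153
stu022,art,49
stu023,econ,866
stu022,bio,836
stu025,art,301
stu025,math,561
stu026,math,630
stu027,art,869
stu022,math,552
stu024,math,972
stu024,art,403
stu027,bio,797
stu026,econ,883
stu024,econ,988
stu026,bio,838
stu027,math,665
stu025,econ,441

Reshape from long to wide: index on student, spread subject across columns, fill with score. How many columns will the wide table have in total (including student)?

1 column for student plus 4 distinct subject values → 5 columns.

5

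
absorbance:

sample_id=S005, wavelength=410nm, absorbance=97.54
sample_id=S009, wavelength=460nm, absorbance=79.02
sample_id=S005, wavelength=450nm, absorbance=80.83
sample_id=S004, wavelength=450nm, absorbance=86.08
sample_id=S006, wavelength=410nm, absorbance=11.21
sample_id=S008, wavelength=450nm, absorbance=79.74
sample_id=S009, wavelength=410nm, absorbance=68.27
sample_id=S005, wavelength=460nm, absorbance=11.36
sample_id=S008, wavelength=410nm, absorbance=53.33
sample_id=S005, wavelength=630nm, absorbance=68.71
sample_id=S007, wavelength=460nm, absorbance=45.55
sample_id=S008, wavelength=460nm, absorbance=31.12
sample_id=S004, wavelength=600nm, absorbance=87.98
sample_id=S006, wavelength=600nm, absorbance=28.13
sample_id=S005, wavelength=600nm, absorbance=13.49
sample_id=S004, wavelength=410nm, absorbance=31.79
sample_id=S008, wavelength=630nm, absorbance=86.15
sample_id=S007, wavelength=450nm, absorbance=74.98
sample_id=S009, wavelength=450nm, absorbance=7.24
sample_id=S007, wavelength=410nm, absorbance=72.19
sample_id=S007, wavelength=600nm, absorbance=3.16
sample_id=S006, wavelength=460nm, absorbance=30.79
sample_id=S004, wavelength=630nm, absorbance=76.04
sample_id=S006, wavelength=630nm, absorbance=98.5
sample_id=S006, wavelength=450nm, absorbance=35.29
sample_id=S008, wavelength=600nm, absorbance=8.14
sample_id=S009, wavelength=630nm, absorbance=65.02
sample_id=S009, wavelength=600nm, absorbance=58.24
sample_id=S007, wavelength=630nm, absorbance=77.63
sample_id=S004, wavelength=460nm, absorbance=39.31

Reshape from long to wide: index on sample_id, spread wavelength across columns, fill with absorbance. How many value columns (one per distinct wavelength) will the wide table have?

5

5 distinct wavelength values: 410nm, 450nm, 460nm, 600nm, 630nm.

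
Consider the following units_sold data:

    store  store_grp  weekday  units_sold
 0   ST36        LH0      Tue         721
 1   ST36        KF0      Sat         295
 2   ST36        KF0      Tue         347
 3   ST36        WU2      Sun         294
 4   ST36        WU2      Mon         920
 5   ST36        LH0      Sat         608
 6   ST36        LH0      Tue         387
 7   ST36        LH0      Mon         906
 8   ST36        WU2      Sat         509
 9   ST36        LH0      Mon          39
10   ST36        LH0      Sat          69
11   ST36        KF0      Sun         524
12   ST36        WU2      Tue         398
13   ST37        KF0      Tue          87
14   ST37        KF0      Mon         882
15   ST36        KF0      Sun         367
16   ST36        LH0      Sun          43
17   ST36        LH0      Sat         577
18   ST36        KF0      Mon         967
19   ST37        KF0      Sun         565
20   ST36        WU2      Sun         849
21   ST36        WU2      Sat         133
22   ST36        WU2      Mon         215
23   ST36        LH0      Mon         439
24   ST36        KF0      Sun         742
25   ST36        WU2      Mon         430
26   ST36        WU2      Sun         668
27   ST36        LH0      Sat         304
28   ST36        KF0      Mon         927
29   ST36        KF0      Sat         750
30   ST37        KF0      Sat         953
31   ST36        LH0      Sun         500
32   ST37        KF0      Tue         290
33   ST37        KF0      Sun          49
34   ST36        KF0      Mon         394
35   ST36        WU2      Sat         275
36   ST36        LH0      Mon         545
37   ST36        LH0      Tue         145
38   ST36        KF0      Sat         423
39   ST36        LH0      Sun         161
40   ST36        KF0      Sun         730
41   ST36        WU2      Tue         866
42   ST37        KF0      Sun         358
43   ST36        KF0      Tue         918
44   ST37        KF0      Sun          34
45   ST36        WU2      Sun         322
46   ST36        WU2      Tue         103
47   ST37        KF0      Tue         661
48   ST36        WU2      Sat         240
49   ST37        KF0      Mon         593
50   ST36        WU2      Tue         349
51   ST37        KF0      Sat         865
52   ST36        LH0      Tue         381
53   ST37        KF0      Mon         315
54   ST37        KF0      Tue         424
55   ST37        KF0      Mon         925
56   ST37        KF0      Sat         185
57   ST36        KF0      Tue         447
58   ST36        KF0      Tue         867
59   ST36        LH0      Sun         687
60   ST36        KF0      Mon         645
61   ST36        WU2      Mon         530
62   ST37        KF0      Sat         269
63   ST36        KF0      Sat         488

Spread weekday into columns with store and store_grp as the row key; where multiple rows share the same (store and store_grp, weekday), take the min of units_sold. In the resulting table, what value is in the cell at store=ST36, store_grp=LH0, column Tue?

145

Rows with store=ST36, store_grp=LH0 and weekday=Tue: units_sold values are 721, 387, 145, 381.
min(721, 387, 145, 381) = 145.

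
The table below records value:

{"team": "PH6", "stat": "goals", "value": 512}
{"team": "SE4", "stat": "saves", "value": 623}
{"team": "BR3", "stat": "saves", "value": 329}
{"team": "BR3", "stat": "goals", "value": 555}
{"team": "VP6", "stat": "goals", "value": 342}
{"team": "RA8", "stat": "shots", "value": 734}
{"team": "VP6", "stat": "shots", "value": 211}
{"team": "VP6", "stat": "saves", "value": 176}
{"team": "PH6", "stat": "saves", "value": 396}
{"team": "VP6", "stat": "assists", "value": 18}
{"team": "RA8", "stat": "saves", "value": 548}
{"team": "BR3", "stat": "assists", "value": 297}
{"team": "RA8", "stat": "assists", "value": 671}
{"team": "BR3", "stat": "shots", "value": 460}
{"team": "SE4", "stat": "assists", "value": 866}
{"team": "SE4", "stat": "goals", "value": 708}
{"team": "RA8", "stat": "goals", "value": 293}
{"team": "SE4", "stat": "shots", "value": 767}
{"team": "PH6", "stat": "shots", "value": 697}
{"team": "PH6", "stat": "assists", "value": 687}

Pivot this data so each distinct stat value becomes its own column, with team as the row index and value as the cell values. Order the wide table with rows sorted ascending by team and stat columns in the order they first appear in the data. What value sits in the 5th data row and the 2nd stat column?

With rows sorted ascending by team, row 5 is team=VP6. stat columns in first-appearance order: goals, saves, shots, assists; column 2 is saves.
Long rows with team=VP6, stat=saves: value = 176.

176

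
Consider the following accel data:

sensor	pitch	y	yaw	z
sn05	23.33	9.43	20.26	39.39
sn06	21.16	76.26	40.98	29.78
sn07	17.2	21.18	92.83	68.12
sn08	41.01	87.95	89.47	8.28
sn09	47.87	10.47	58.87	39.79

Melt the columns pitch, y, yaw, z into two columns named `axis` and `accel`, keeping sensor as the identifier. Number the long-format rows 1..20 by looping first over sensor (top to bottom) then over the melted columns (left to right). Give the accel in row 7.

40.98

20 rows total (5 × 4). Row 7: index ⌊(7-1)/4⌋ = 1 into sensor → sn06; (7-1) mod 4 = 2 into the melted columns → yaw.
So row 7 is (sn06, yaw, 40.98); accel = 40.98.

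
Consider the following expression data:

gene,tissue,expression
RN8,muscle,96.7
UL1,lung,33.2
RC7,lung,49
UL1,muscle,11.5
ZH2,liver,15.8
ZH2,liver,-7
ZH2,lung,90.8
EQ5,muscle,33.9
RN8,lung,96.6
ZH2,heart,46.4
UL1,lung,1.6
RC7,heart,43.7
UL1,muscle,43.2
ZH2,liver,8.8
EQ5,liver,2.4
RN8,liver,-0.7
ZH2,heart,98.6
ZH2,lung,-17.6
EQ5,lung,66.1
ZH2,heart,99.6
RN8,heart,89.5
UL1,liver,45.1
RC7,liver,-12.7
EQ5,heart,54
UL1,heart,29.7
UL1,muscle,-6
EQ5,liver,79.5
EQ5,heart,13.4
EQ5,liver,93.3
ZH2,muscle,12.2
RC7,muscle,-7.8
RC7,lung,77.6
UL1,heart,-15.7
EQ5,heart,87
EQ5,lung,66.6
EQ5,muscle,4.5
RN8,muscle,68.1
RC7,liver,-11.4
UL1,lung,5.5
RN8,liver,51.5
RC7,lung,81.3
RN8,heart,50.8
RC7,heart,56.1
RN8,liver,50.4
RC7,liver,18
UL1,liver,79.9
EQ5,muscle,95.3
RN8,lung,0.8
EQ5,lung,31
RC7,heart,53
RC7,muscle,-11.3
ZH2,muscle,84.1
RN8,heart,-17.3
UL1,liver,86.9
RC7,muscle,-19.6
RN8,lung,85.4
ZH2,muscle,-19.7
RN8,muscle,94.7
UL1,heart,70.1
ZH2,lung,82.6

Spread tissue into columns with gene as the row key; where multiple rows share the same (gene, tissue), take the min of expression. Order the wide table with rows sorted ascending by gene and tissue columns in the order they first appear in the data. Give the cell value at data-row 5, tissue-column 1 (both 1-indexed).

-19.7

With rows sorted ascending by gene, row 5 is gene=ZH2. tissue columns in first-appearance order: muscle, lung, liver, heart; column 1 is muscle.
Long rows with gene=ZH2, tissue=muscle: min(12.2, 84.1, -19.7) = -19.7.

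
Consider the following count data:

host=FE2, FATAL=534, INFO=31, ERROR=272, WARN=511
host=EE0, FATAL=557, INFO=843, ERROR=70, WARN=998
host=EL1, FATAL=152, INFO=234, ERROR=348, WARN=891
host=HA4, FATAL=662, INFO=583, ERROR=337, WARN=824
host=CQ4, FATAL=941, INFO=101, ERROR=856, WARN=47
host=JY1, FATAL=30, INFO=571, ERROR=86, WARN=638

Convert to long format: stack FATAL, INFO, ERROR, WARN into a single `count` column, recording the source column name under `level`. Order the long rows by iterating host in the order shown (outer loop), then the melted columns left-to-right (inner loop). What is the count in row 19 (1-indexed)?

24 rows total (6 × 4). Row 19: index ⌊(19-1)/4⌋ = 4 into host → CQ4; (19-1) mod 4 = 2 into the melted columns → ERROR.
So row 19 is (CQ4, ERROR, 856); count = 856.

856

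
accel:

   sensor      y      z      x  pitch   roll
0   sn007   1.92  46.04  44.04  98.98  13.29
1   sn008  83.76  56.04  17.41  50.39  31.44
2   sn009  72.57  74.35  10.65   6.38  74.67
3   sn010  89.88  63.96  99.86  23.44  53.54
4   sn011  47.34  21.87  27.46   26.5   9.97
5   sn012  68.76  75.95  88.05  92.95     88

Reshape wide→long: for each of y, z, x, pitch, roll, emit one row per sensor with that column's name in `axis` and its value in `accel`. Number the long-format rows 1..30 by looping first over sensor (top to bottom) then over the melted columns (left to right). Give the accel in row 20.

53.54

30 rows total (6 × 5). Row 20: index ⌊(20-1)/5⌋ = 3 into sensor → sn010; (20-1) mod 5 = 4 into the melted columns → roll.
So row 20 is (sn010, roll, 53.54); accel = 53.54.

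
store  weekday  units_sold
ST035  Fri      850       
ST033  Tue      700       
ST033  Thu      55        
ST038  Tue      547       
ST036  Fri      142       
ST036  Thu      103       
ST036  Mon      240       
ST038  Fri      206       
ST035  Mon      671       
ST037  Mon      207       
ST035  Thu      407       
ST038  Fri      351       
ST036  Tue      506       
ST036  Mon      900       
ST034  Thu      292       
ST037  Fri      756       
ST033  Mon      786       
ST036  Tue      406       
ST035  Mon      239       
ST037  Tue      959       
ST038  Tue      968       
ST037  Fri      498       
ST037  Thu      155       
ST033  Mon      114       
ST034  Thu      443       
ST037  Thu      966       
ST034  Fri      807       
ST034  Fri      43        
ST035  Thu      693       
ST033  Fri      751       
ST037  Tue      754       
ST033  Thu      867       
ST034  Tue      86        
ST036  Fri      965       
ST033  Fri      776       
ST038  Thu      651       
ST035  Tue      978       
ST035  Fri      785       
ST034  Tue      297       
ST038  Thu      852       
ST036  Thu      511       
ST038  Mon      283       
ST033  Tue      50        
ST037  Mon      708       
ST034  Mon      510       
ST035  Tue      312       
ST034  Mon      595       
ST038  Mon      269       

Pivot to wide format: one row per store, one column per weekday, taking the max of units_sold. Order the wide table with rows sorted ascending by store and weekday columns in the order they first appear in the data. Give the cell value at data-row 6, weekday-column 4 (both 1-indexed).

283

With rows sorted ascending by store, row 6 is store=ST038. weekday columns in first-appearance order: Fri, Tue, Thu, Mon; column 4 is Mon.
Long rows with store=ST038, weekday=Mon: max(283, 269) = 283.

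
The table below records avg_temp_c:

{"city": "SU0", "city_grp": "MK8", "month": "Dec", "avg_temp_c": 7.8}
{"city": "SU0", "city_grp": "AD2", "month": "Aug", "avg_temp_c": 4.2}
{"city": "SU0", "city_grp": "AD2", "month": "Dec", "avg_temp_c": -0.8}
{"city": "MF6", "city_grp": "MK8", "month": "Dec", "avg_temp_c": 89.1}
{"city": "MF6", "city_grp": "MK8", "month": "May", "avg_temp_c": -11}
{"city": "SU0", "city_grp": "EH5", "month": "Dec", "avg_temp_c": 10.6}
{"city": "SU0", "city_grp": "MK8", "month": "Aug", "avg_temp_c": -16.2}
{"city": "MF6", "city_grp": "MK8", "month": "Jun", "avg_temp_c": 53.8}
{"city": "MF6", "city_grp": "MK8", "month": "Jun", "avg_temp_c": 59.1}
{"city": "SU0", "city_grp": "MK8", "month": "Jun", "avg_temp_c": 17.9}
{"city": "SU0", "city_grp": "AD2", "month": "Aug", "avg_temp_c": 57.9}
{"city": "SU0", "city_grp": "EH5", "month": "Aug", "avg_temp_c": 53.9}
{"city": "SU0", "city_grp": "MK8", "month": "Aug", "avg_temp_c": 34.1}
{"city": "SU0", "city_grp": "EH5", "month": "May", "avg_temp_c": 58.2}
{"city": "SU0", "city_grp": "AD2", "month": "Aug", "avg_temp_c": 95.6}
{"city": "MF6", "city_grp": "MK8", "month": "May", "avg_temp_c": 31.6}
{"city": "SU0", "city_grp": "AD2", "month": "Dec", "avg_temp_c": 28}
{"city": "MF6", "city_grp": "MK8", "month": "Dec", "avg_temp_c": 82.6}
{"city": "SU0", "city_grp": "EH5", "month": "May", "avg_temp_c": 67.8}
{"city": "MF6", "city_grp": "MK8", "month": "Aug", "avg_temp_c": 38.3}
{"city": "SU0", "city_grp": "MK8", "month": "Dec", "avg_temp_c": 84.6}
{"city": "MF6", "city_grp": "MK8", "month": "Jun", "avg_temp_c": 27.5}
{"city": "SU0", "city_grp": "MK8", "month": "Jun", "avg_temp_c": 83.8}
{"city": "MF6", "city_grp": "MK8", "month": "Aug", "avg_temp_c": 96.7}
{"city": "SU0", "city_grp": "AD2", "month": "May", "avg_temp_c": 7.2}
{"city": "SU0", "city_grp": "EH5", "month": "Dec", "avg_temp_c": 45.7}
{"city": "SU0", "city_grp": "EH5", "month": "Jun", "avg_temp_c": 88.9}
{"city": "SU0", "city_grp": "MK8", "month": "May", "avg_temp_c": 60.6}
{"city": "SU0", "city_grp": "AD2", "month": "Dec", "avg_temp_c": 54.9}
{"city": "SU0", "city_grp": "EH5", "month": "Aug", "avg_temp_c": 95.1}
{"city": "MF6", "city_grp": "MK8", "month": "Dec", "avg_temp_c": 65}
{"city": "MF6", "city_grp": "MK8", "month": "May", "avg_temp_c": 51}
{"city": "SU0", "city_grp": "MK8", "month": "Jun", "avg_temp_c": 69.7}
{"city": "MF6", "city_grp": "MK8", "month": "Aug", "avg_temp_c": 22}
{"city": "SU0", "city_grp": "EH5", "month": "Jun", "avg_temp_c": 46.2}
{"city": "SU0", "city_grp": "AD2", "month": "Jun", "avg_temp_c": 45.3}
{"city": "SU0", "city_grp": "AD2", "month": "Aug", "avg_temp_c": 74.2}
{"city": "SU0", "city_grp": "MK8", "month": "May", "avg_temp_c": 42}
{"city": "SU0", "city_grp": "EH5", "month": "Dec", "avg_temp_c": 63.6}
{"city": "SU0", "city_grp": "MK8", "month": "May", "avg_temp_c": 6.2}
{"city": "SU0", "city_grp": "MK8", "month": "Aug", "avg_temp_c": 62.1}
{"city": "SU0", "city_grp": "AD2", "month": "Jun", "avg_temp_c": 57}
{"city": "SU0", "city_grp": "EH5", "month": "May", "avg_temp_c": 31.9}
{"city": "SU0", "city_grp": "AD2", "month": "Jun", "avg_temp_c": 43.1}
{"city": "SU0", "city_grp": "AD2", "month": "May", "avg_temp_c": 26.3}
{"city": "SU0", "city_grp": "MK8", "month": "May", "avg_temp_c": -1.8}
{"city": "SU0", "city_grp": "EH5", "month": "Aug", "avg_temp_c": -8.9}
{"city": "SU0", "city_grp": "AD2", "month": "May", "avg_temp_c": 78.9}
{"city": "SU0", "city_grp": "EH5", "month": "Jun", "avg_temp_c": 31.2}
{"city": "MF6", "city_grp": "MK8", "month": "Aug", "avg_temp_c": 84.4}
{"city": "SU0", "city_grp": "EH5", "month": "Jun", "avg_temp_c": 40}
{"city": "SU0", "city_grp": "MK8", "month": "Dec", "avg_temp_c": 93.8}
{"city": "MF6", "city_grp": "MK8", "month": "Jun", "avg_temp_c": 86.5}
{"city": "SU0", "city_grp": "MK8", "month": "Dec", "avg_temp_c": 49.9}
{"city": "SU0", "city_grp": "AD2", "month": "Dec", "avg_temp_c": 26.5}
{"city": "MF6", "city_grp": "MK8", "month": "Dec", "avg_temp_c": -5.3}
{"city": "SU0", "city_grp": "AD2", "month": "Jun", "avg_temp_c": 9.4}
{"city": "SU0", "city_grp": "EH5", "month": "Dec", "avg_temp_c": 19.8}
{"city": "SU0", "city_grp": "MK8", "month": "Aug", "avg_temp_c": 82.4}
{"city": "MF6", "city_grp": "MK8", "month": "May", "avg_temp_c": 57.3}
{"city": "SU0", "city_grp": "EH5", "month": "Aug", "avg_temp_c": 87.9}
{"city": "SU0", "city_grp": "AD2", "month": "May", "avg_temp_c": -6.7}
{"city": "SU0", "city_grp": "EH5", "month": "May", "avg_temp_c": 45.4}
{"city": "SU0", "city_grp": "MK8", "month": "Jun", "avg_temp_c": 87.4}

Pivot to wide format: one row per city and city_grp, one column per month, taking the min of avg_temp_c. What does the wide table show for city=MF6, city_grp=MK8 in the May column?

-11

Rows with city=MF6, city_grp=MK8 and month=May: avg_temp_c values are -11, 31.6, 51, 57.3.
min(-11, 31.6, 51, 57.3) = -11.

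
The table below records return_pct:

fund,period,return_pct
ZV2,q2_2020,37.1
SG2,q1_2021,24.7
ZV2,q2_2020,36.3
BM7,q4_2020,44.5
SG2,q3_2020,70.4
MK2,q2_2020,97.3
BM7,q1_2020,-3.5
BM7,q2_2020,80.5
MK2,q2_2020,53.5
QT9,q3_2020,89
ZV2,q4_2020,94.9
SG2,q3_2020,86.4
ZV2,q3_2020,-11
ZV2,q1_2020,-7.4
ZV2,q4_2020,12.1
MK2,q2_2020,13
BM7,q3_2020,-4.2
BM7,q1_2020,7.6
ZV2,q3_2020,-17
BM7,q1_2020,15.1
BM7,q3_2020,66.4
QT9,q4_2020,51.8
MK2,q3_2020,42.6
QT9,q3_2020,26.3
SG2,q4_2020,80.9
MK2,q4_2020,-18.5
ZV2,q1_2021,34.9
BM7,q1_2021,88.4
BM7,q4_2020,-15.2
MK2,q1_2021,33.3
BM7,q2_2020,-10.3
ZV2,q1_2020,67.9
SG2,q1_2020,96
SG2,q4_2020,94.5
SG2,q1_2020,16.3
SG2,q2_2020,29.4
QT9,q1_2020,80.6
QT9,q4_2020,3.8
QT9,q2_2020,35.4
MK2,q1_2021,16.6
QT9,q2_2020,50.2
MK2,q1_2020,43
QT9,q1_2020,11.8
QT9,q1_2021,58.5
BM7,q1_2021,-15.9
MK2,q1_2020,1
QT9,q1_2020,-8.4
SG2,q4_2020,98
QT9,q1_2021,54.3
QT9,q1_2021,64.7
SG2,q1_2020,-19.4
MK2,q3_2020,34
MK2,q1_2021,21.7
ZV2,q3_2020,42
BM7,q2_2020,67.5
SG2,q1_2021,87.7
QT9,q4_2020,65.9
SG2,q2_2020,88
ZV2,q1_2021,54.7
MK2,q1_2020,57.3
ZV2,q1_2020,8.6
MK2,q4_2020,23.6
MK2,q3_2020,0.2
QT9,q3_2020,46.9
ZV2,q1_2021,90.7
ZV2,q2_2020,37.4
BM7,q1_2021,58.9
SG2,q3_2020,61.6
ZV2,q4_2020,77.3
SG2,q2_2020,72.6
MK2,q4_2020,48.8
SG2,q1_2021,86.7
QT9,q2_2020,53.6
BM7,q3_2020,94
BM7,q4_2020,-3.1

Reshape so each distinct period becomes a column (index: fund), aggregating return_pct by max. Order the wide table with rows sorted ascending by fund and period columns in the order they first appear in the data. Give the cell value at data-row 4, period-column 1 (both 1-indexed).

With rows sorted ascending by fund, row 4 is fund=SG2. period columns in first-appearance order: q2_2020, q1_2021, q4_2020, q3_2020, q1_2020; column 1 is q2_2020.
Long rows with fund=SG2, period=q2_2020: max(29.4, 88, 72.6) = 88.

88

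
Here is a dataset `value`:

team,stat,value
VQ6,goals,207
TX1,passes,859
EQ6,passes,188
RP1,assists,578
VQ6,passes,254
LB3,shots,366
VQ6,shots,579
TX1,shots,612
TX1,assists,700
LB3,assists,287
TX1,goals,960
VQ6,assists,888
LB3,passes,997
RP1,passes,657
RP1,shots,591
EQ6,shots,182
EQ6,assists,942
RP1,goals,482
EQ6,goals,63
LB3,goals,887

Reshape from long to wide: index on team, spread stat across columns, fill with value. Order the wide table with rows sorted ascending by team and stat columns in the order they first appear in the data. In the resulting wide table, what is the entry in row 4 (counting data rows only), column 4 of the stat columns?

With rows sorted ascending by team, row 4 is team=TX1. stat columns in first-appearance order: goals, passes, assists, shots; column 4 is shots.
Long rows with team=TX1, stat=shots: value = 612.

612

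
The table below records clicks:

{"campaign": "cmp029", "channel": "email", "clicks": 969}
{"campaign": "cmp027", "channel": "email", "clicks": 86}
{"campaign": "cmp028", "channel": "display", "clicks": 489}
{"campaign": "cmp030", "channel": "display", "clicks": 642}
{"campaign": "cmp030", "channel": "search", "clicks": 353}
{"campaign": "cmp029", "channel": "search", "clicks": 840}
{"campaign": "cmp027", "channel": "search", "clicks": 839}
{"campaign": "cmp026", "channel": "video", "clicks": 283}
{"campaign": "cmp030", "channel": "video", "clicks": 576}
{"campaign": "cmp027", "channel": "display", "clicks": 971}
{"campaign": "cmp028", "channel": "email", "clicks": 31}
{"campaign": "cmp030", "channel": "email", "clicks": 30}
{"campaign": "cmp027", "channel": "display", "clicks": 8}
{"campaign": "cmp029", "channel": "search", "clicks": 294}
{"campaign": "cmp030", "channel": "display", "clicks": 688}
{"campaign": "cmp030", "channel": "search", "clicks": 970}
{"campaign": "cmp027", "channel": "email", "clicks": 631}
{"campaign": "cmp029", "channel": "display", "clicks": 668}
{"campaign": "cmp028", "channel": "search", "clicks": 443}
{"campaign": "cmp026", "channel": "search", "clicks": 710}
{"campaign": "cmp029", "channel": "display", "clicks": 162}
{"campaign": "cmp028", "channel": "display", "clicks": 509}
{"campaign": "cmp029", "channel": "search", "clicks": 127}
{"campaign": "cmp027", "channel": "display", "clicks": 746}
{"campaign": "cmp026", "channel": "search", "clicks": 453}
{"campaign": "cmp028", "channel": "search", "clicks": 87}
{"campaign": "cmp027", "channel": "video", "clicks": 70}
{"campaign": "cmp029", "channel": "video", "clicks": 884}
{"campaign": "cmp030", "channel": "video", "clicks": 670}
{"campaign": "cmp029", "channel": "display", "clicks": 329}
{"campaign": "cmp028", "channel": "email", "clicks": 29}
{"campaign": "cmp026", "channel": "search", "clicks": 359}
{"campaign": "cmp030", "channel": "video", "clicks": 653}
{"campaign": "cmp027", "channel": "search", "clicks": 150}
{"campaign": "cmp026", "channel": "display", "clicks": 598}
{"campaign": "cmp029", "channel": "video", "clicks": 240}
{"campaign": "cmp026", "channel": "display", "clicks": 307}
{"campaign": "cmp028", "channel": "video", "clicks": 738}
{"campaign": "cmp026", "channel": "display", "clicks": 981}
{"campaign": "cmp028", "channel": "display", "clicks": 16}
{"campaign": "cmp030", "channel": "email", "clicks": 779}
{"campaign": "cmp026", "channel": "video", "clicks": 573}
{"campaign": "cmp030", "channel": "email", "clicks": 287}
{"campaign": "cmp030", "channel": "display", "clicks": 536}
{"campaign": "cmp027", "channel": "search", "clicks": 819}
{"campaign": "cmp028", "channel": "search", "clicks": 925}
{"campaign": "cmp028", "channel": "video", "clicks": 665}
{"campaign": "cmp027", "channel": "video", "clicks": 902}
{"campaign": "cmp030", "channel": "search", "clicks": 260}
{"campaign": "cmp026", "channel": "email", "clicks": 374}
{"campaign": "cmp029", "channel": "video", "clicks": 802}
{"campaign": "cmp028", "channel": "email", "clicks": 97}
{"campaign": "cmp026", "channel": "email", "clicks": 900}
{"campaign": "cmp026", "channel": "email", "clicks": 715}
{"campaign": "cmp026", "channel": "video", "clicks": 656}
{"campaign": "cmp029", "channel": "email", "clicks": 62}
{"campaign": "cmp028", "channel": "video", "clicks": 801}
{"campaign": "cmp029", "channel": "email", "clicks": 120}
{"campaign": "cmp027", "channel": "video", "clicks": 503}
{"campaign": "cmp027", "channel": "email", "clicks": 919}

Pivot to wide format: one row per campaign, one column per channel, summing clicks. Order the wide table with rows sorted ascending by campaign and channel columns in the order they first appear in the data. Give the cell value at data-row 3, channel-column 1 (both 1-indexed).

157

With rows sorted ascending by campaign, row 3 is campaign=cmp028. channel columns in first-appearance order: email, display, search, video; column 1 is email.
Long rows with campaign=cmp028, channel=email: 31 + 29 + 97 = 157.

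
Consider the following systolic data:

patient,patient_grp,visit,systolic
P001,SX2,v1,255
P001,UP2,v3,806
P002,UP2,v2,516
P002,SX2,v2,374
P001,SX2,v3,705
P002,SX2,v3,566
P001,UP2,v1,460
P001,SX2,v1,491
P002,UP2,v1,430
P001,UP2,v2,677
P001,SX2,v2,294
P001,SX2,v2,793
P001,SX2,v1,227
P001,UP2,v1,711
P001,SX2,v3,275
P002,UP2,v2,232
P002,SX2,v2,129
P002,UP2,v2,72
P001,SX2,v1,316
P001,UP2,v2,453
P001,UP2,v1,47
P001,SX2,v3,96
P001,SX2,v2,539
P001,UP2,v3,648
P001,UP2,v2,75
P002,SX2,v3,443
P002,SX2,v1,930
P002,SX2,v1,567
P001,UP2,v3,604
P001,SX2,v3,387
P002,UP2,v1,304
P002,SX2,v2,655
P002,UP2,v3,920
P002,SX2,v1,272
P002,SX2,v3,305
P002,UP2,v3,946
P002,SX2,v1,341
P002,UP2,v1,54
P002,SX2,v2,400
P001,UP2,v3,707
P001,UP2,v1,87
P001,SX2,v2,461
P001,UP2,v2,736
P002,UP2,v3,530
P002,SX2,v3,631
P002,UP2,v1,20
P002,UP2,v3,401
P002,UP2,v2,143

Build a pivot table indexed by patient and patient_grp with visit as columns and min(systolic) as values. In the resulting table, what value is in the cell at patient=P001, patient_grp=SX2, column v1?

Rows with patient=P001, patient_grp=SX2 and visit=v1: systolic values are 255, 491, 227, 316.
min(255, 491, 227, 316) = 227.

227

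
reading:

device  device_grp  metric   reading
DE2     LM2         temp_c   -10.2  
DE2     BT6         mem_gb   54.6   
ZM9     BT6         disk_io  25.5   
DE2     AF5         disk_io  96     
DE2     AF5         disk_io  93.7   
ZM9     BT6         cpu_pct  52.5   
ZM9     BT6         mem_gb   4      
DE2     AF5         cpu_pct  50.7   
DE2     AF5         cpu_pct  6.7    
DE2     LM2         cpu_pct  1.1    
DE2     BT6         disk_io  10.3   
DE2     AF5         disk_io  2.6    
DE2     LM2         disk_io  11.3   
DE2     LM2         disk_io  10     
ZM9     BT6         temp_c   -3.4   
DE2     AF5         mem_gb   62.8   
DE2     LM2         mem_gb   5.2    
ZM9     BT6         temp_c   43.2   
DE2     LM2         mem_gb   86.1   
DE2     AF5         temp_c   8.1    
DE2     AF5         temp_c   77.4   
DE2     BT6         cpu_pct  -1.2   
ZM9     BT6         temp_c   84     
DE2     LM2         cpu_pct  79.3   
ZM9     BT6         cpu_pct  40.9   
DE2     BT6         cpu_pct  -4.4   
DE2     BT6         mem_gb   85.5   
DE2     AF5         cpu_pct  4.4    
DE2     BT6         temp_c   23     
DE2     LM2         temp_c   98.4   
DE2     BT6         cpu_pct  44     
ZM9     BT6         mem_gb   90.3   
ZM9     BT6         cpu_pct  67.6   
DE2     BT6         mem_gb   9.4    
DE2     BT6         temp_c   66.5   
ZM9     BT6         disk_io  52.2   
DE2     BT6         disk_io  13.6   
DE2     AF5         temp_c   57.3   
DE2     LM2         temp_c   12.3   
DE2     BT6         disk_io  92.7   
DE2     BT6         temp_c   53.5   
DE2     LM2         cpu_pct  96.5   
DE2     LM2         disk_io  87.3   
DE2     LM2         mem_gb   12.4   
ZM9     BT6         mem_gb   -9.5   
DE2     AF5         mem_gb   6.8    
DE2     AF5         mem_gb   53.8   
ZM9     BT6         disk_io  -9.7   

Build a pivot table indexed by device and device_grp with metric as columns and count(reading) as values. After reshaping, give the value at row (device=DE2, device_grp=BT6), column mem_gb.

Rows with device=DE2, device_grp=BT6 and metric=mem_gb: reading values are 54.6, 85.5, 9.4.
3 rows match — count = 3.

3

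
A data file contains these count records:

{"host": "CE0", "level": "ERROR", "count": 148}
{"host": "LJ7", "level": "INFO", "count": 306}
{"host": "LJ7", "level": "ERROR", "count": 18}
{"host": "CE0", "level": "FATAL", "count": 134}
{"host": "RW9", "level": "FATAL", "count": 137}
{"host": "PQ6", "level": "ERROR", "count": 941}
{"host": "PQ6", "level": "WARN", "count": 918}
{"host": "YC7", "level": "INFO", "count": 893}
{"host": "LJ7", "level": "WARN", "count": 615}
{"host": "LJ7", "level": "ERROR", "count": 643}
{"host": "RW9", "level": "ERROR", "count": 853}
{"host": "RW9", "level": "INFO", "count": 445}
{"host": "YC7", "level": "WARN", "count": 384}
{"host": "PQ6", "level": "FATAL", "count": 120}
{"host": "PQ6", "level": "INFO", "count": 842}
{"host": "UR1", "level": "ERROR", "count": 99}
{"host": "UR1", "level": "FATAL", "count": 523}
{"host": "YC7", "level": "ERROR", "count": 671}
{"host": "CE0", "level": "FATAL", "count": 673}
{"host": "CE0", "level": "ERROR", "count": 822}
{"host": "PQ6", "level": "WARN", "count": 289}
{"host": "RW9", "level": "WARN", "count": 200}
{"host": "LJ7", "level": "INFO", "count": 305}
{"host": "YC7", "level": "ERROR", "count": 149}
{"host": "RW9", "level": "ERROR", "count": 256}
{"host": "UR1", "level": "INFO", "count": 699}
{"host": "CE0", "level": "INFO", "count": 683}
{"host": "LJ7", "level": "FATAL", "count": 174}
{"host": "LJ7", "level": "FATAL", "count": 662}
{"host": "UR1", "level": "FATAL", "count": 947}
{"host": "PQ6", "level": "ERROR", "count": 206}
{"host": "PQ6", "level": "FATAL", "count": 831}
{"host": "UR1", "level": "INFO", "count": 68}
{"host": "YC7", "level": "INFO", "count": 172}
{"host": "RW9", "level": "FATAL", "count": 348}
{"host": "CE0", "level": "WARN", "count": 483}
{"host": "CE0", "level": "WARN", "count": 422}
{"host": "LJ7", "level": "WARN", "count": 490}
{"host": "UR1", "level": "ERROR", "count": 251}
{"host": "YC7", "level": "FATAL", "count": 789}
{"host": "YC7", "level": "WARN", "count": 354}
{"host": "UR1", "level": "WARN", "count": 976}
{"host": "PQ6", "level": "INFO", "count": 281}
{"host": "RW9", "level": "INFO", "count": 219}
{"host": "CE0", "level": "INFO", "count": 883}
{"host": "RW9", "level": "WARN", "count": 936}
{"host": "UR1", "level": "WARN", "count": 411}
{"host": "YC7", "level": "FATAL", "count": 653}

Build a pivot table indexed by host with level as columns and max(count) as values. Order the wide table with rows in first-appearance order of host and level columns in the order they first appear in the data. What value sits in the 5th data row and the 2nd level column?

893

With rows in first-appearance order of host, row 5 is host=YC7. level columns in first-appearance order: ERROR, INFO, FATAL, WARN; column 2 is INFO.
Long rows with host=YC7, level=INFO: max(893, 172) = 893.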